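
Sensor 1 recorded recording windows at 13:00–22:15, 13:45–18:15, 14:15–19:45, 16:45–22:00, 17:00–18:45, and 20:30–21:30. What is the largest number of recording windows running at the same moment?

5

Walk the sorted start/end points keeping a running depth.
The depth first hits 5 at 17:00.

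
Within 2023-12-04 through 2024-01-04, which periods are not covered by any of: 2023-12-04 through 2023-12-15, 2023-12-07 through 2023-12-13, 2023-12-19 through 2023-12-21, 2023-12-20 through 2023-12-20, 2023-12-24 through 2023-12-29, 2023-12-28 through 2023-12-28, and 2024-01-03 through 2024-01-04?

2023-12-16 through 2023-12-18, 2023-12-22 through 2023-12-23, 2023-12-30 through 2024-01-02

The merged coverage is 2023-12-04 through 2023-12-15, 2023-12-19 through 2023-12-21, 2023-12-24 through 2023-12-29, 2024-01-03 through 2024-01-04.
Complement within 2023-12-04 through 2024-01-04: 2023-12-16 through 2023-12-18, 2023-12-22 through 2023-12-23, 2023-12-30 through 2024-01-02.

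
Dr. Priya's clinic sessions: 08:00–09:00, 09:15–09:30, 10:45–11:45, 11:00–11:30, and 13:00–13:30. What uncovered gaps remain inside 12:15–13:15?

After merging, the occupied span is 08:00–09:00, 09:15–09:30, 10:45–11:45, 13:00–13:30.
Uncovered inside 12:15–13:15: 12:15–13:00.

12:15–13:00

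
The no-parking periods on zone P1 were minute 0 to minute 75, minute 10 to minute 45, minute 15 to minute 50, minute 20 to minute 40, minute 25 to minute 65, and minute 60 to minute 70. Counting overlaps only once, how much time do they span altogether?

Merged: minute 0 to minute 75.
Length: 75 minutes.

75 minutes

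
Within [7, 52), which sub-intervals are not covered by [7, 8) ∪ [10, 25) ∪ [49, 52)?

[8, 10) ∪ [25, 49)

Covered (merged): [7, 8), [10, 25), [49, 52).
Uncovered inside [7, 52): [8, 10), [25, 49).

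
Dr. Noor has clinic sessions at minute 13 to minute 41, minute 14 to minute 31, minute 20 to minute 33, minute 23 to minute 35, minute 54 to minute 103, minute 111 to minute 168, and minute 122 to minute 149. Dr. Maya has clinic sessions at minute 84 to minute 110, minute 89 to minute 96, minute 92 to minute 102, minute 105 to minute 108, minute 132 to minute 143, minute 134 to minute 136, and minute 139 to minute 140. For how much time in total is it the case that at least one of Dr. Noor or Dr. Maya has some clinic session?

A, merged: minute 13 to minute 41, minute 54 to minute 103, minute 111 to minute 168.
B, merged: minute 84 to minute 110, minute 132 to minute 143.
A ∪ B = minute 13 to minute 41, minute 54 to minute 110, minute 111 to minute 168.
Total: 28 minutes + 56 minutes + 57 minutes = 141 minutes.

141 minutes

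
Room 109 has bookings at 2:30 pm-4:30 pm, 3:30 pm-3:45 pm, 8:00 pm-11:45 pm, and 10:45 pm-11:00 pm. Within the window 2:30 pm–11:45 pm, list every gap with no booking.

4:30 pm–8:00 pm

After merging, the occupied span is 2:30 pm–4:30 pm, 8:00 pm–11:45 pm.
Gaps within 2:30 pm–11:45 pm: 4:30 pm–8:00 pm.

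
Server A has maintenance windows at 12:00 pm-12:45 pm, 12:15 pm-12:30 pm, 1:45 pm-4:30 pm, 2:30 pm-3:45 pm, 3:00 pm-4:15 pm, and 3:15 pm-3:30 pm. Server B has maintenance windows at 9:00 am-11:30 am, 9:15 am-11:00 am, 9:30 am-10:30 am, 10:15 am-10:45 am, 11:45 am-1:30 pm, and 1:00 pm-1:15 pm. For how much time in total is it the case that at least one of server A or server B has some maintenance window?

7 h

A, merged: 12:00 pm–12:45 pm, 1:45 pm–4:30 pm.
B, merged: 9:00 am–11:30 am, 11:45 am–1:30 pm.
A ∪ B = 9:00 am–11:30 am, 11:45 am–1:30 pm, 1:45 pm–4:30 pm.
Total: 2 h 30 min + 1 h 45 min + 2 h 45 min = 7 h.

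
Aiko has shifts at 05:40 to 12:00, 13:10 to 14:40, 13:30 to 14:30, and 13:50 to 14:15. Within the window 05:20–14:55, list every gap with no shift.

05:20–05:40, 12:00–13:10, 14:40–14:55

The merged coverage is 05:40–12:00, 13:10–14:40.
Complement within 05:20–14:55: 05:20–05:40, 12:00–13:10, 14:40–14:55.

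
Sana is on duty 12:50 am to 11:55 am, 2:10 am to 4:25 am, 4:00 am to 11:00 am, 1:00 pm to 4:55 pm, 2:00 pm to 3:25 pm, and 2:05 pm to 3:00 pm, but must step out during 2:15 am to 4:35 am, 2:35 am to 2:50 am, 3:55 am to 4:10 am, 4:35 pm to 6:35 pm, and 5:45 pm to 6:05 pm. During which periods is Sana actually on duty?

Merge the first list: 12:50 am–11:55 am, 1:00 pm–4:55 pm.
Merge the second list: 2:15 am–4:35 am, 4:35 pm–6:35 pm.
12:50 am–11:55 am with B removed leaves 12:50 am–2:15 am, 4:35 am–11:55 am.
1:00 pm–4:55 pm with B removed leaves 1:00 pm–4:35 pm.

12:50 am–2:15 am, 4:35 am–11:55 am, 1:00 pm–4:35 pm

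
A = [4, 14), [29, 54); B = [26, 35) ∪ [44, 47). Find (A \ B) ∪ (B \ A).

[4, 14) ∪ [26, 29) ∪ [35, 44) ∪ [47, 54)

A \ B = [4, 14), [35, 44), [47, 54).
B \ A = [26, 29).
Union of the two gives the symmetric difference.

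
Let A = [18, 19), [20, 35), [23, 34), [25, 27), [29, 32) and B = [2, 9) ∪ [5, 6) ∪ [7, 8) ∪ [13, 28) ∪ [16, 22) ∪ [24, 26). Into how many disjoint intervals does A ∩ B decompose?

2

Merge the first list: [18, 19), [20, 35).
Merge the second list: [2, 9), [13, 28).
A ∩ B = [18, 19), [20, 28).
That is 2 disjoint pieces.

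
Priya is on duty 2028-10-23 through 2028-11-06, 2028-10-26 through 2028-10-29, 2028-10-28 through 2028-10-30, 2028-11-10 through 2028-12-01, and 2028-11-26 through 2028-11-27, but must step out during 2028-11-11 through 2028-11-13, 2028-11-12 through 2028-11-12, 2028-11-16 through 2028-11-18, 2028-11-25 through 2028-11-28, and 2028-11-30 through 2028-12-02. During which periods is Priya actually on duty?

A, merged: 2028-10-23 through 2028-11-06, 2028-11-10 through 2028-12-01.
B, merged: 2028-11-11 through 2028-11-13, 2028-11-16 through 2028-11-18, 2028-11-25 through 2028-11-28, 2028-11-30 through 2028-12-02.
2028-10-23 through 2028-11-06: nothing removed.
2028-11-10 through 2028-12-01 \ B = 2028-11-10 through 2028-11-10, 2028-11-14 through 2028-11-15, 2028-11-19 through 2028-11-24, 2028-11-29 through 2028-11-29.

2028-10-23 through 2028-11-06, 2028-11-10 through 2028-11-10, 2028-11-14 through 2028-11-15, 2028-11-19 through 2028-11-24, 2028-11-29 through 2028-11-29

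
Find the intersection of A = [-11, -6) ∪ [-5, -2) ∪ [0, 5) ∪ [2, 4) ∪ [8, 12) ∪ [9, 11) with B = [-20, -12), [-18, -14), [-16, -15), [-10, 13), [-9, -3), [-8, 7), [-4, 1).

[-10, -6) ∪ [-5, -2) ∪ [0, 5) ∪ [8, 12)

A, merged: [-11, -6), [-5, -2), [0, 5), [8, 12).
B, merged: [-20, -12), [-10, 13).
[-11, -6) overlaps B on [-10, -6).
[-5, -2) overlaps B on [-5, -2).
[0, 5) overlaps B on [0, 5).
[8, 12) overlaps B on [8, 12).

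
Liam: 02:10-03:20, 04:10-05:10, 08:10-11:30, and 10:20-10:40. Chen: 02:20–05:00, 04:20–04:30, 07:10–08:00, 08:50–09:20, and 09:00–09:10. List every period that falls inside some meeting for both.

A, merged: 02:10-03:20, 04:10-05:10, 08:10-11:30.
B, merged: 02:20-05:00, 07:10-08:00, 08:50-09:20.
02:10-03:20 meets the second set on 02:20-03:20.
04:10-05:10 meets the second set on 04:10-05:00.
08:10-11:30 meets the second set on 08:50-09:20.

02:20-03:20, 04:10-05:00, 08:50-09:20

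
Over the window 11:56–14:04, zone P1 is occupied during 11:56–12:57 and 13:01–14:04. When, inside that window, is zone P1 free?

Covered (merged): 11:56-12:57, 13:01-14:04.
Gaps within 11:56-14:04: 12:57-13:01.

12:57-13:01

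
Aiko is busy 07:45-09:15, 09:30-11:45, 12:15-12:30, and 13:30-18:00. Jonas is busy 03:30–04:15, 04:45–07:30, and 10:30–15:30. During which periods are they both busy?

10:30-11:45, 12:15-12:30, 13:30-15:30

07:45-09:15: no overlap with the second set.
09:30-11:45 meets the second set on 10:30-11:45.
12:15-12:30 meets the second set on 12:15-12:30.
13:30-18:00 meets the second set on 13:30-15:30.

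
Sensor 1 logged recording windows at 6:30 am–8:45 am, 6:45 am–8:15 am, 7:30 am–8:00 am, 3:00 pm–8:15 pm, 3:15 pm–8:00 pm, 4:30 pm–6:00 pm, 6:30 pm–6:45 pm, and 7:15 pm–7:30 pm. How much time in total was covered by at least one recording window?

7 h 30 min

Merged: 6:30 am-8:45 am, 3:00 pm-8:15 pm.
Lengths: 2 h 15 min + 5 h 15 min = 7 h 30 min.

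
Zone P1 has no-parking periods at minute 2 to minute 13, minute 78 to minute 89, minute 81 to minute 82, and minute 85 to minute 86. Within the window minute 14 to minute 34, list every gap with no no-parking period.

Covered (merged): minute 2 to minute 13, minute 78 to minute 89.
Gaps within minute 14 to minute 34: minute 14 to minute 34.

minute 14 to minute 34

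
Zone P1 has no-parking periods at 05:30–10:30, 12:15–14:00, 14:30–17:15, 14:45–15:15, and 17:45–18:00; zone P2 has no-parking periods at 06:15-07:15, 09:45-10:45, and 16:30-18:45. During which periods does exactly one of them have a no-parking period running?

05:30–06:15, 07:15–09:45, 10:30–10:45, 12:15–14:00, 14:30–16:30, 17:15–17:45, 18:00–18:45

A, merged: 05:30–10:30, 12:15–14:00, 14:30–17:15, 17:45–18:00.
A \ B = 05:30–06:15, 07:15–09:45, 12:15–14:00, 14:30–16:30.
B \ A = 10:30–10:45, 17:15–17:45, 18:00–18:45.
Union of the two gives the symmetric difference.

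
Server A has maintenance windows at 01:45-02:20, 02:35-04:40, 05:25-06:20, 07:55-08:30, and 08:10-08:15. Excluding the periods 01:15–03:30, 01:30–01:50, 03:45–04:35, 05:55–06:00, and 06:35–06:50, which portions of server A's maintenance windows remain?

03:30-03:45, 04:35-04:40, 05:25-05:55, 06:00-06:20, 07:55-08:30

Merge the first list: 01:45-02:20, 02:35-04:40, 05:25-06:20, 07:55-08:30.
Merge the second list: 01:15-03:30, 03:45-04:35, 05:55-06:00, 06:35-06:50.
01:45-02:20: entirely removed.
02:35-04:40 \ B = 03:30-03:45, 04:35-04:40.
05:25-06:20 \ B = 05:25-05:55, 06:00-06:20.
07:55-08:30: nothing removed.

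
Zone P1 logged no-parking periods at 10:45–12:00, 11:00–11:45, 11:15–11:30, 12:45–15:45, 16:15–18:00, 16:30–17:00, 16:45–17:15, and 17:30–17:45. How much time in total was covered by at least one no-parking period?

Merged: 10:45–12:00, 12:45–15:45, 16:15–18:00.
Lengths: 1 h 15 min + 3 h + 1 h 45 min = 6 h.

6 h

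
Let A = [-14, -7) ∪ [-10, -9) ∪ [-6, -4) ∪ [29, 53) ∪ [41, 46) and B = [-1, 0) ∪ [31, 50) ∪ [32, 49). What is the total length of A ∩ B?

A, merged: [-14, -7), [-6, -4), [29, 53).
B, merged: [-1, 0), [31, 50).
A ∩ B = [31, 50).
Total: 19.

19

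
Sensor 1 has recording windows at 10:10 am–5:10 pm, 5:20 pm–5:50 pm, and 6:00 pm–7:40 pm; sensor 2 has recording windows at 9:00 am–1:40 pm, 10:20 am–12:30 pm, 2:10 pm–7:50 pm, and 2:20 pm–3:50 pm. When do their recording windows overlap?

Merge the second list: 9:00 am-1:40 pm, 2:10 pm-7:50 pm.
10:10 am-5:10 pm overlaps B on 10:10 am-1:40 pm, 2:10 pm-5:10 pm.
5:20 pm-5:50 pm overlaps B on 5:20 pm-5:50 pm.
6:00 pm-7:40 pm overlaps B on 6:00 pm-7:40 pm.

10:10 am-1:40 pm, 2:10 pm-5:10 pm, 5:20 pm-5:50 pm, 6:00 pm-7:40 pm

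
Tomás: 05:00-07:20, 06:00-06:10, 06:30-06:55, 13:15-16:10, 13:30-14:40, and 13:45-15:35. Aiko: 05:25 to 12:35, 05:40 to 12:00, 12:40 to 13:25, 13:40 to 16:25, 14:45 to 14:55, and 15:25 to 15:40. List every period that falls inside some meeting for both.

A, merged: 05:00–07:20, 13:15–16:10.
B, merged: 05:25–12:35, 12:40–13:25, 13:40–16:25.
05:00–07:20 overlaps B on 05:25–07:20.
13:15–16:10 overlaps B on 13:15–13:25, 13:40–16:10.

05:25–07:20, 13:15–13:25, 13:40–16:10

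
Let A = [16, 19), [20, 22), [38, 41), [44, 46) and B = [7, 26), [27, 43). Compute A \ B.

[16, 19): entirely removed.
[20, 22): entirely removed.
[38, 41): entirely removed.
[44, 46): nothing removed.

[44, 46)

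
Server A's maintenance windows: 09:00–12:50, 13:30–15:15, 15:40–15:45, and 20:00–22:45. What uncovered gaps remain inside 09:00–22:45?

12:50–13:30, 15:15–15:40, 15:45–20:00

After merging, the occupied span is 09:00–12:50, 13:30–15:15, 15:40–15:45, 20:00–22:45.
Complement within 09:00–22:45: 12:50–13:30, 15:15–15:40, 15:45–20:00.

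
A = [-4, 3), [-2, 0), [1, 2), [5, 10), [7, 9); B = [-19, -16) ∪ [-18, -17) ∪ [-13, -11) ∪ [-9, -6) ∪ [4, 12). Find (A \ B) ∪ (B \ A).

[-19, -16) ∪ [-13, -11) ∪ [-9, -6) ∪ [-4, 3) ∪ [4, 5) ∪ [10, 12)

A, merged: [-4, 3), [5, 10).
B, merged: [-19, -16), [-13, -11), [-9, -6), [4, 12).
A \ B = [-4, 3).
B \ A = [-19, -16), [-13, -11), [-9, -6), [4, 5), [10, 12).
Union of the two gives the symmetric difference.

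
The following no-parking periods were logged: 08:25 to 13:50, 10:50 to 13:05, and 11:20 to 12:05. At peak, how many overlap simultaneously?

3

Walk the sorted start/end points keeping a running depth.
The depth first hits 3 at 11:20.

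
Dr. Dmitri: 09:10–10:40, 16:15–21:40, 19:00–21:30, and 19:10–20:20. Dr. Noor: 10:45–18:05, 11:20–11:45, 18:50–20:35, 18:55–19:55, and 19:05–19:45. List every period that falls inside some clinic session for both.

A, merged: 09:10-10:40, 16:15-21:40.
B, merged: 10:45-18:05, 18:50-20:35.
09:10-10:40 falls entirely outside B.
16:15-21:40 overlaps B on 16:15-18:05, 18:50-20:35.

16:15-18:05, 18:50-20:35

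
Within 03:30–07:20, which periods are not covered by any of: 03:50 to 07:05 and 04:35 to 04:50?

03:30–03:50, 07:05–07:20

The merged coverage is 03:50–07:05.
Uncovered inside 03:30–07:20: 03:30–03:50, 07:05–07:20.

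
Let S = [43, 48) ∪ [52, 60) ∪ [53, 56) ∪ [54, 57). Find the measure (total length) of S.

Merged: [43, 48), [52, 60).
Lengths: 5 + 8 = 13.

13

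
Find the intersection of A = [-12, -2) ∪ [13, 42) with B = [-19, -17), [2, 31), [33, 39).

[13, 31) ∪ [33, 39)

[-12, -2): no overlap with the second set.
[13, 42) meets the second set on [13, 31), [33, 39).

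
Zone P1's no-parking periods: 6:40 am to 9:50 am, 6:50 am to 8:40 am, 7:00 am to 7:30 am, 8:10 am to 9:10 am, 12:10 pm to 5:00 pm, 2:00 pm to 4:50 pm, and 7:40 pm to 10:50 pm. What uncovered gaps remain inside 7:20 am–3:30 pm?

After merging, the occupied span is 6:40 am–9:50 am, 12:10 pm–5:00 pm, 7:40 pm–10:50 pm.
Gaps within 7:20 am–3:30 pm: 9:50 am–12:10 pm.

9:50 am–12:10 pm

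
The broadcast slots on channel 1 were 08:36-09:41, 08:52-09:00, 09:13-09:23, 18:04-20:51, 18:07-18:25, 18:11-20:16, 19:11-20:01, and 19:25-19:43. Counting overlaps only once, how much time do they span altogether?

Merged: 08:36–09:41, 18:04–20:51.
Lengths: 1 h 5 min + 2 h 47 min = 3 h 52 min.

3 h 52 min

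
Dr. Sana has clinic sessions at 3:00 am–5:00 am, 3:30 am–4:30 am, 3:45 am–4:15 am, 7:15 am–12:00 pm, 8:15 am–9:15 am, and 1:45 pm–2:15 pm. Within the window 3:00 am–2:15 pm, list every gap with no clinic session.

Covered (merged): 3:00 am–5:00 am, 7:15 am–12:00 pm, 1:45 pm–2:15 pm.
Gaps within 3:00 am–2:15 pm: 5:00 am–7:15 am, 12:00 pm–1:45 pm.

5:00 am–7:15 am, 12:00 pm–1:45 pm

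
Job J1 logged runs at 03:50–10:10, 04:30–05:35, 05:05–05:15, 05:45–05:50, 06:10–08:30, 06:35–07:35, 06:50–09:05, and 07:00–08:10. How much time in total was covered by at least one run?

6 h 20 min

Merged: 03:50–10:10.
Length: 6 h 20 min.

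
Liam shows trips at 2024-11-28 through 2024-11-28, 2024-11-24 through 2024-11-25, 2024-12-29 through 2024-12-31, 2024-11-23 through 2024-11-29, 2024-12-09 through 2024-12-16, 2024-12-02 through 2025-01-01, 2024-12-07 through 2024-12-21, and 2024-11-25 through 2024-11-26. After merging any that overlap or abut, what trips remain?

2024-11-23 through 2024-11-29, 2024-12-02 through 2025-01-01

Sort by start: 2024-11-23 through 2024-11-29, 2024-11-24 through 2024-11-25, 2024-11-25 through 2024-11-26, 2024-11-28 through 2024-11-28, 2024-12-02 through 2025-01-01, 2024-12-07 through 2024-12-21, 2024-12-09 through 2024-12-16, 2024-12-29 through 2024-12-31.
2024-11-24 through 2024-11-25 overlaps/touches 2024-11-23 through 2024-11-29 → extend to 2024-11-23 through 2024-11-29.
2024-11-25 through 2024-11-26 overlaps/touches 2024-11-23 through 2024-11-29 → extend to 2024-11-23 through 2024-11-29.
2024-11-28 through 2024-11-28 overlaps/touches 2024-11-23 through 2024-11-29 → extend to 2024-11-23 through 2024-11-29.
2024-12-02 through 2025-01-01 is disjoint → start new block.
2024-12-07 through 2024-12-21 overlaps/touches 2024-12-02 through 2025-01-01 → extend to 2024-12-02 through 2025-01-01.
2024-12-09 through 2024-12-16 overlaps/touches 2024-12-02 through 2025-01-01 → extend to 2024-12-02 through 2025-01-01.
2024-12-29 through 2024-12-31 overlaps/touches 2024-12-02 through 2025-01-01 → extend to 2024-12-02 through 2025-01-01.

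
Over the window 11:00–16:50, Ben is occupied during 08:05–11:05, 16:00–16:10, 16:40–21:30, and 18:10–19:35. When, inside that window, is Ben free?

After merging, the occupied span is 08:05–11:05, 16:00–16:10, 16:40–21:30.
Complement within 11:00–16:50: 11:05–16:00, 16:10–16:40.

11:05–16:00, 16:10–16:40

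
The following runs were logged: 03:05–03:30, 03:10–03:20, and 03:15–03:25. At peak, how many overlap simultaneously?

3

Sweep endpoints in order; track running count of active intervals.
Peak of 3 reached at 03:15.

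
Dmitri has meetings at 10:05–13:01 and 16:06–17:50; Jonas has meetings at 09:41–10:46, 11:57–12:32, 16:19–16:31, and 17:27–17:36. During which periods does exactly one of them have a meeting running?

09:41-10:05, 10:46-11:57, 12:32-13:01, 16:06-16:19, 16:31-17:27, 17:36-17:50

Only in the first: 10:46-11:57, 12:32-13:01, 16:06-16:19, 16:31-17:27, 17:36-17:50.
Only in the second: 09:41-10:05.
Together these are the periods covered by exactly one.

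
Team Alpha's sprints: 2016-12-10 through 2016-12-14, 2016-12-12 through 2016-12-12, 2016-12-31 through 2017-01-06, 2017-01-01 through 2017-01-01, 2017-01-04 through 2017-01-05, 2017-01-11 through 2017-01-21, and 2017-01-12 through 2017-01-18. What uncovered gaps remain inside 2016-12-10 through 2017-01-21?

2016-12-15 through 2016-12-30, 2017-01-07 through 2017-01-10

After merging, the occupied span is 2016-12-10 through 2016-12-14, 2016-12-31 through 2017-01-06, 2017-01-11 through 2017-01-21.
Gaps within 2016-12-10 through 2017-01-21: 2016-12-15 through 2016-12-30, 2017-01-07 through 2017-01-10.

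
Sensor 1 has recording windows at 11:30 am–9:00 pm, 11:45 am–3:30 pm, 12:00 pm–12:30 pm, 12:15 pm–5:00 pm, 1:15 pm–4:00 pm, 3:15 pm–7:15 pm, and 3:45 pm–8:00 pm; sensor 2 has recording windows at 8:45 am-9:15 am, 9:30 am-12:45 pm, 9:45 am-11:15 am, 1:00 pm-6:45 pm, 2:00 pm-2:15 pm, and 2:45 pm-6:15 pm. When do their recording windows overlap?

11:30 am–12:45 pm, 1:00 pm–6:45 pm

Merge the first list: 11:30 am–9:00 pm.
Merge the second list: 8:45 am–9:15 am, 9:30 am–12:45 pm, 1:00 pm–6:45 pm.
11:30 am–9:00 pm meets the second set on 11:30 am–12:45 pm, 1:00 pm–6:45 pm.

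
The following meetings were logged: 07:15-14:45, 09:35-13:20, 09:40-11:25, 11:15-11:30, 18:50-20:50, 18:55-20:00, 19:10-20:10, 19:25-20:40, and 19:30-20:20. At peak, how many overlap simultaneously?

5

At 19:30, 5 of the intervals are simultaneously active.
No point has more.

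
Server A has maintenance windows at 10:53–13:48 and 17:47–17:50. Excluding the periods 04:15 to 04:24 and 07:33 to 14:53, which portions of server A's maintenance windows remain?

17:47-17:50

10:53-13:48: entirely removed.
17:47-17:50: nothing removed.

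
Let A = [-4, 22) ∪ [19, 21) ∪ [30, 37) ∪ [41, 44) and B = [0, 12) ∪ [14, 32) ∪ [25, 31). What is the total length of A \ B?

First set merges to [-4, 22), [30, 37), [41, 44).
Second set merges to [0, 12), [14, 32).
A \ B = [-4, 0), [12, 14), [32, 37), [41, 44).
Total: 4 + 2 + 5 + 3 = 14.

14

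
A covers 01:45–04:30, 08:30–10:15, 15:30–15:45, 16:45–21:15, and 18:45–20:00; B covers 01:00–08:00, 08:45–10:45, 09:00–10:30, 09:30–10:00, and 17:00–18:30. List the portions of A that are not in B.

Merge the first list: 01:45–04:30, 08:30–10:15, 15:30–15:45, 16:45–21:15.
Merge the second list: 01:00–08:00, 08:45–10:45, 17:00–18:30.
01:45–04:30: fully covered by B → removed.
08:30–10:15 minus B → 08:30–08:45.
15:30–15:45: no B overlap → unchanged.
16:45–21:15 minus B → 16:45–17:00, 18:30–21:15.

08:30–08:45, 15:30–15:45, 16:45–17:00, 18:30–21:15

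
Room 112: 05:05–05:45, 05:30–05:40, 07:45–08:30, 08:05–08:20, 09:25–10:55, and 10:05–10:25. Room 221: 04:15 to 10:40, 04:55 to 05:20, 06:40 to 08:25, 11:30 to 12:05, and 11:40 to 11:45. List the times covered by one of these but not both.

04:15-05:05, 05:45-07:45, 08:30-09:25, 10:40-10:55, 11:30-12:05

Merge the first list: 05:05-05:45, 07:45-08:30, 09:25-10:55.
Merge the second list: 04:15-10:40, 11:30-12:05.
A \ B = 10:40-10:55.
B \ A = 04:15-05:05, 05:45-07:45, 08:30-09:25, 11:30-12:05.
Union of the two gives the symmetric difference.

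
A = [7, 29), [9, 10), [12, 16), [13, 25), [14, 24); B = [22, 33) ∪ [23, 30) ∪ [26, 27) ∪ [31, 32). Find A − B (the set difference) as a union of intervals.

[7, 22)

First set merges to [7, 29).
Second set merges to [22, 33).
[7, 29) with B removed leaves [7, 22).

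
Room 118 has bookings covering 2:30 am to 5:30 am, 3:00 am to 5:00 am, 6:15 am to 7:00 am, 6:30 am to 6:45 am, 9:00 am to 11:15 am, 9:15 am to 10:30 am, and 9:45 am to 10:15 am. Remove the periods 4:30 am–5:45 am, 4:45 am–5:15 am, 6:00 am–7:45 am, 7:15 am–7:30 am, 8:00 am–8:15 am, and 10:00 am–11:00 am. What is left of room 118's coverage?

A, merged: 2:30 am-5:30 am, 6:15 am-7:00 am, 9:00 am-11:15 am.
B, merged: 4:30 am-5:45 am, 6:00 am-7:45 am, 8:00 am-8:15 am, 10:00 am-11:00 am.
2:30 am-5:30 am with B removed leaves 2:30 am-4:30 am.
6:15 am-7:00 am lies entirely inside B → drops out.
9:00 am-11:15 am with B removed leaves 9:00 am-10:00 am, 11:00 am-11:15 am.

2:30 am-4:30 am, 9:00 am-10:00 am, 11:00 am-11:15 am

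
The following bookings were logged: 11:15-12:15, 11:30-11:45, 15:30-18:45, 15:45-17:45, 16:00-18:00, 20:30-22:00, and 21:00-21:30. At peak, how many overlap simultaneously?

3

Sweep endpoints in order; track running count of active intervals.
Peak of 3 reached at 16:00.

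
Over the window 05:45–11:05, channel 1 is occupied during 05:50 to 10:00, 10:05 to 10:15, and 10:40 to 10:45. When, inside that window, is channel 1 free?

After merging, the occupied span is 05:50–10:00, 10:05–10:15, 10:40–10:45.
Complement within 05:45–11:05: 05:45–05:50, 10:00–10:05, 10:15–10:40, 10:45–11:05.

05:45–05:50, 10:00–10:05, 10:15–10:40, 10:45–11:05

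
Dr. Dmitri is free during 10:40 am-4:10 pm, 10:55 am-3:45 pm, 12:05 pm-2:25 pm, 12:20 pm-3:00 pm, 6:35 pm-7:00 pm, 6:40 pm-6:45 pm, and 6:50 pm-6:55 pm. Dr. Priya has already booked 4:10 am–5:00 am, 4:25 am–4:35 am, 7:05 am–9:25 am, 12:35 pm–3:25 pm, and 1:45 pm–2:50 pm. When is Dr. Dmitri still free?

Merge the first list: 10:40 am–4:10 pm, 6:35 pm–7:00 pm.
Merge the second list: 4:10 am–5:00 am, 7:05 am–9:25 am, 12:35 pm–3:25 pm.
10:40 am–4:10 pm minus B → 10:40 am–12:35 pm, 3:25 pm–4:10 pm.
6:35 pm–7:00 pm: no B overlap → unchanged.

10:40 am–12:35 pm, 3:25 pm–4:10 pm, 6:35 pm–7:00 pm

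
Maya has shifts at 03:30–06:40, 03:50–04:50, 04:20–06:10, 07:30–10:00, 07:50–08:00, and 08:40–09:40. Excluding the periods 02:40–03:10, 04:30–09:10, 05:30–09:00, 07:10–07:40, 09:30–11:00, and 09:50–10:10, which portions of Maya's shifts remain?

Merge the first list: 03:30-06:40, 07:30-10:00.
Merge the second list: 02:40-03:10, 04:30-09:10, 09:30-11:00.
03:30-06:40 minus B → 03:30-04:30.
07:30-10:00 minus B → 09:10-09:30.

03:30-04:30, 09:10-09:30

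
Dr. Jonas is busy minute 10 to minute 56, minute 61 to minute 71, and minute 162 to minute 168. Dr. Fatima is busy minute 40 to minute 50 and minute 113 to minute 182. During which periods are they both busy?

minute 40 to minute 50, minute 162 to minute 168

minute 10 to minute 56 meets the second set on minute 40 to minute 50.
minute 61 to minute 71: no overlap with the second set.
minute 162 to minute 168 meets the second set on minute 162 to minute 168.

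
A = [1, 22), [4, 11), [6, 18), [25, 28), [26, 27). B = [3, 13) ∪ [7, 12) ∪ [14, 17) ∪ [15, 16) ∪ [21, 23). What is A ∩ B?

Merge the first list: [1, 22), [25, 28).
Merge the second list: [3, 13), [14, 17), [21, 23).
[1, 22) overlaps B on [3, 13), [14, 17), [21, 22).
[25, 28) falls entirely outside B.

[3, 13) ∪ [14, 17) ∪ [21, 22)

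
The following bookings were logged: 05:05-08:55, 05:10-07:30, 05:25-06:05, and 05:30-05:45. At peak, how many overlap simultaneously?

4

Sweep endpoints in order; track running count of active intervals.
Peak of 4 reached at 05:30.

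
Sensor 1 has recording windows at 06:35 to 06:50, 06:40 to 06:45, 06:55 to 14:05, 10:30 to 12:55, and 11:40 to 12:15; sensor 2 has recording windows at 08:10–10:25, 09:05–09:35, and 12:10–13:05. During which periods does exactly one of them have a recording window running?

06:35-06:50, 06:55-08:10, 10:25-12:10, 13:05-14:05

First set merges to 06:35-06:50, 06:55-14:05.
Second set merges to 08:10-10:25, 12:10-13:05.
A \ B = 06:35-06:50, 06:55-08:10, 10:25-12:10, 13:05-14:05.
B \ A = none.
Union of the two gives the symmetric difference.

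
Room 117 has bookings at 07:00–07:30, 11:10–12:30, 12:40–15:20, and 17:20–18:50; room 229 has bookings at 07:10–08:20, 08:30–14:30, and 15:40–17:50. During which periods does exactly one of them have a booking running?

A but not B: 07:00–07:10, 14:30–15:20, 17:50–18:50.
B but not A: 07:30–08:20, 08:30–11:10, 12:30–12:40, 15:40–17:20.
Combining gives A △ B.

07:00–07:10, 07:30–08:20, 08:30–11:10, 12:30–12:40, 14:30–15:20, 15:40–17:20, 17:50–18:50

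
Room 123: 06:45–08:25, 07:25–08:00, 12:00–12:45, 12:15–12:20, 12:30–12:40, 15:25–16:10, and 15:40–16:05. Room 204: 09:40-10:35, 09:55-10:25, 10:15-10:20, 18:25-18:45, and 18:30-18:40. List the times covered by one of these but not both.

06:45–08:25, 09:40–10:35, 12:00–12:45, 15:25–16:10, 18:25–18:45

First set merges to 06:45–08:25, 12:00–12:45, 15:25–16:10.
Second set merges to 09:40–10:35, 18:25–18:45.
A but not B: 06:45–08:25, 12:00–12:45, 15:25–16:10.
B but not A: 09:40–10:35, 18:25–18:45.
Combining gives A △ B.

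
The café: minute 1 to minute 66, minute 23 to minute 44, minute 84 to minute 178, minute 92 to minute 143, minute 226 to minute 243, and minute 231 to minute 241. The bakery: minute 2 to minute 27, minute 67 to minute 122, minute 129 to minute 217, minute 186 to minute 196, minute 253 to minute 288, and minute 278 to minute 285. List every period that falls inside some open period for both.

minute 2 to minute 27, minute 84 to minute 122, minute 129 to minute 178

First set merges to minute 1 to minute 66, minute 84 to minute 178, minute 226 to minute 243.
Second set merges to minute 2 to minute 27, minute 67 to minute 122, minute 129 to minute 217, minute 253 to minute 288.
minute 1 to minute 66 ∩ B → minute 2 to minute 27.
minute 84 to minute 178 ∩ B → minute 84 to minute 122, minute 129 to minute 178.
minute 226 to minute 243 meets no B interval.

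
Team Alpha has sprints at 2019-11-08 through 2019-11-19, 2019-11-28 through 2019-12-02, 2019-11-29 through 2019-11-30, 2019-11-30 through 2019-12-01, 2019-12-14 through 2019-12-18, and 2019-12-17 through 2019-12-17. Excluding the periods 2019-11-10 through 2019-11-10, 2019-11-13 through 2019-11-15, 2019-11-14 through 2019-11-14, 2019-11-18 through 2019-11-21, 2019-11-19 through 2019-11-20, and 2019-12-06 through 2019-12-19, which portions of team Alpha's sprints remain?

2019-11-08 through 2019-11-09, 2019-11-11 through 2019-11-12, 2019-11-16 through 2019-11-17, 2019-11-28 through 2019-12-02

Merge the first list: 2019-11-08 through 2019-11-19, 2019-11-28 through 2019-12-02, 2019-12-14 through 2019-12-18.
Merge the second list: 2019-11-10 through 2019-11-10, 2019-11-13 through 2019-11-15, 2019-11-18 through 2019-11-21, 2019-12-06 through 2019-12-19.
2019-11-08 through 2019-11-19 \ B = 2019-11-08 through 2019-11-09, 2019-11-11 through 2019-11-12, 2019-11-16 through 2019-11-17.
2019-11-28 through 2019-12-02: nothing removed.
2019-12-14 through 2019-12-18: entirely removed.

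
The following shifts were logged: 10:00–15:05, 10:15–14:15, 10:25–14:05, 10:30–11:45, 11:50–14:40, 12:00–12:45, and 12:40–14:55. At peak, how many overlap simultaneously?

6

At 12:40, 6 of the intervals are simultaneously active.
No point has more.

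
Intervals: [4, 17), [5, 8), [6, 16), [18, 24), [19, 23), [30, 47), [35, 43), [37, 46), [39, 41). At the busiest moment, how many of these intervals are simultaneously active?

At 39, 4 of the intervals are simultaneously active.
No point has more.

4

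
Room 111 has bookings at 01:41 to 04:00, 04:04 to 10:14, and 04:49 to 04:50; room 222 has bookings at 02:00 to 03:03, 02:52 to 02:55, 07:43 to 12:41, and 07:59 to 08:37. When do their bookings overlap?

02:00–03:03, 07:43–10:14

Merge the first list: 01:41–04:00, 04:04–10:14.
Merge the second list: 02:00–03:03, 07:43–12:41.
01:41–04:00 overlaps B on 02:00–03:03.
04:04–10:14 overlaps B on 07:43–10:14.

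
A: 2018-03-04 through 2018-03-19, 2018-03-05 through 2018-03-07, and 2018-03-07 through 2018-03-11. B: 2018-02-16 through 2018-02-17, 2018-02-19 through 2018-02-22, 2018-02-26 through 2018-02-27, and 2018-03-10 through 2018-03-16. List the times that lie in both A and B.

Merge the first list: 2018-03-04 through 2018-03-19.
2018-03-04 through 2018-03-19 overlaps B on 2018-03-10 through 2018-03-16.

2018-03-10 through 2018-03-16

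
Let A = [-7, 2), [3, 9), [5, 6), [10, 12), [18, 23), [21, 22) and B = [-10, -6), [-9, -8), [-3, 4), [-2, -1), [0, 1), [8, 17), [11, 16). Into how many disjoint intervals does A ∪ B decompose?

First set merges to [-7, 2), [3, 9), [10, 12), [18, 23).
Second set merges to [-10, -6), [-3, 4), [8, 17).
A ∪ B = [-10, 17), [18, 23).
That is 2 disjoint pieces.

2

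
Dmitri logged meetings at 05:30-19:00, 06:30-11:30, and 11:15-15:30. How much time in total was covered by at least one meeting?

13 h 30 min

Merged: 05:30–19:00.
Length: 13 h 30 min.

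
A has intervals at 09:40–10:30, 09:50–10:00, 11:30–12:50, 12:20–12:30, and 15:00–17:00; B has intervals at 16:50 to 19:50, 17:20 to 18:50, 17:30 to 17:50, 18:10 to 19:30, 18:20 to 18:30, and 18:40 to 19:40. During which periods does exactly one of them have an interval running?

09:40–10:30, 11:30–12:50, 15:00–16:50, 17:00–19:50

A, merged: 09:40–10:30, 11:30–12:50, 15:00–17:00.
B, merged: 16:50–19:50.
A but not B: 09:40–10:30, 11:30–12:50, 15:00–16:50.
B but not A: 17:00–19:50.
Combining gives A △ B.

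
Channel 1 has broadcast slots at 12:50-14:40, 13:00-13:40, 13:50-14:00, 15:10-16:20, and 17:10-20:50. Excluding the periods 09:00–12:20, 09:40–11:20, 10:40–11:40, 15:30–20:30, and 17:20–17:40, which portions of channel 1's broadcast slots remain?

12:50-14:40, 15:10-15:30, 20:30-20:50

A, merged: 12:50-14:40, 15:10-16:20, 17:10-20:50.
B, merged: 09:00-12:20, 15:30-20:30.
12:50-14:40 is untouched.
15:10-16:20 with B removed leaves 15:10-15:30.
17:10-20:50 with B removed leaves 20:30-20:50.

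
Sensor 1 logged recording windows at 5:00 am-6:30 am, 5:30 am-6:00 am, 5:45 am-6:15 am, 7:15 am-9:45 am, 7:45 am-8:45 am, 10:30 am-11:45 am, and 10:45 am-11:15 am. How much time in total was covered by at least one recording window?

5 h 15 min

Merged: 5:00 am-6:30 am, 7:15 am-9:45 am, 10:30 am-11:45 am.
Lengths: 1 h 30 min + 2 h 30 min + 1 h 15 min = 5 h 15 min.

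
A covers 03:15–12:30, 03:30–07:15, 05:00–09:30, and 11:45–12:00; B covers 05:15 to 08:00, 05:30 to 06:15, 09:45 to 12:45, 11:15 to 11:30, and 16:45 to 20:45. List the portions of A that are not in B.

Merge the first list: 03:15-12:30.
Merge the second list: 05:15-08:00, 09:45-12:45, 16:45-20:45.
03:15-12:30 \ B = 03:15-05:15, 08:00-09:45.

03:15-05:15, 08:00-09:45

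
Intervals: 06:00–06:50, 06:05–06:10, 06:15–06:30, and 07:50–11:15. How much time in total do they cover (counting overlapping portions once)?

Merged: 06:00–06:50, 07:50–11:15.
Lengths: 50 min + 3 h 25 min = 4 h 15 min.

4 h 15 min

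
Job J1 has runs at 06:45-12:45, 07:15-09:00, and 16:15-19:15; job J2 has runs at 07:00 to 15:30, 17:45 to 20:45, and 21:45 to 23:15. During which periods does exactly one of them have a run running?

Merge the first list: 06:45–12:45, 16:15–19:15.
A \ B = 06:45–07:00, 16:15–17:45.
B \ A = 12:45–15:30, 19:15–20:45, 21:45–23:15.
Union of the two gives the symmetric difference.

06:45–07:00, 12:45–15:30, 16:15–17:45, 19:15–20:45, 21:45–23:15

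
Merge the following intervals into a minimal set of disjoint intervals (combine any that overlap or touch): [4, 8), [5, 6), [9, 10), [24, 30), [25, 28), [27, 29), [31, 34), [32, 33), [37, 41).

[4, 8) ∪ [9, 10) ∪ [24, 30) ∪ [31, 34) ∪ [37, 41)

[5, 6) overlaps/touches [4, 8) → extend to [4, 8).
[9, 10) is disjoint → start new block.
[24, 30) is disjoint → start new block.
[25, 28) overlaps/touches [24, 30) → extend to [24, 30).
[27, 29) overlaps/touches [24, 30) → extend to [24, 30).
[31, 34) is disjoint → start new block.
[32, 33) overlaps/touches [31, 34) → extend to [31, 34).
[37, 41) is disjoint → start new block.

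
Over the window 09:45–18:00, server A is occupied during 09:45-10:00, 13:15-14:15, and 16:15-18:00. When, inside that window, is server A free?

After merging, the occupied span is 09:45–10:00, 13:15–14:15, 16:15–18:00.
Complement within 09:45–18:00: 10:00–13:15, 14:15–16:15.

10:00–13:15, 14:15–16:15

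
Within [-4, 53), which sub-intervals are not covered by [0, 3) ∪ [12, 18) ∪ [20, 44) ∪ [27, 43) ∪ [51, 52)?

[-4, 0) ∪ [3, 12) ∪ [18, 20) ∪ [44, 51) ∪ [52, 53)

After merging, the occupied span is [0, 3), [12, 18), [20, 44), [51, 52).
Gaps within [-4, 53): [-4, 0), [3, 12), [18, 20), [44, 51), [52, 53).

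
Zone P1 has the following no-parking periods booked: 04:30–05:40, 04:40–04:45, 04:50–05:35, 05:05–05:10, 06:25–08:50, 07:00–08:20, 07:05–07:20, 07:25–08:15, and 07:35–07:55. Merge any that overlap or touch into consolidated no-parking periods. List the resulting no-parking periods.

04:40-04:45 overlaps/touches 04:30-05:40 → extend to 04:30-05:40.
04:50-05:35 overlaps/touches 04:30-05:40 → extend to 04:30-05:40.
05:05-05:10 overlaps/touches 04:30-05:40 → extend to 04:30-05:40.
06:25-08:50 is disjoint → start new block.
07:00-08:20 overlaps/touches 06:25-08:50 → extend to 06:25-08:50.
07:05-07:20 overlaps/touches 06:25-08:50 → extend to 06:25-08:50.
07:25-08:15 overlaps/touches 06:25-08:50 → extend to 06:25-08:50.
07:35-07:55 overlaps/touches 06:25-08:50 → extend to 06:25-08:50.

04:30-05:40, 06:25-08:50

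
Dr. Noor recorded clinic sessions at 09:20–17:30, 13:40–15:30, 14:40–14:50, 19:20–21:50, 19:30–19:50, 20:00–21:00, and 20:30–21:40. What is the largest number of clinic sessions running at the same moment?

3

Sweep endpoints in order; track running count of active intervals.
Peak of 3 reached at 14:40.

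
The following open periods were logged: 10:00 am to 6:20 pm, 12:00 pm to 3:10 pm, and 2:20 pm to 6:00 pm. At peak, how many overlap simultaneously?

At 2:20 pm, 3 of the intervals are simultaneously active.
No point has more.

3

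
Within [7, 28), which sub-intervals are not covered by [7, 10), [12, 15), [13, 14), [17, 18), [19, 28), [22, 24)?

The merged coverage is [7, 10), [12, 15), [17, 18), [19, 28).
Complement within [7, 28): [10, 12), [15, 17), [18, 19).

[10, 12) ∪ [15, 17) ∪ [18, 19)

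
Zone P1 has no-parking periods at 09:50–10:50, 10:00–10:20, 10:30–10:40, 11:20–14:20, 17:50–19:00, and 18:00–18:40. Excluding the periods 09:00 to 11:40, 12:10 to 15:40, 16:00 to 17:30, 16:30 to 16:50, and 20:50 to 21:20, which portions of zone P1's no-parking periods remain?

Merge the first list: 09:50-10:50, 11:20-14:20, 17:50-19:00.
Merge the second list: 09:00-11:40, 12:10-15:40, 16:00-17:30, 20:50-21:20.
09:50-10:50 lies entirely inside B → drops out.
11:20-14:20 with B removed leaves 11:40-12:10.
17:50-19:00 is untouched.

11:40-12:10, 17:50-19:00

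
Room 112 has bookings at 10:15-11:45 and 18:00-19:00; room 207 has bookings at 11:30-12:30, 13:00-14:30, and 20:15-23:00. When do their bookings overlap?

10:15–11:45 overlaps B on 11:30–11:45.
18:00–19:00 falls entirely outside B.

11:30–11:45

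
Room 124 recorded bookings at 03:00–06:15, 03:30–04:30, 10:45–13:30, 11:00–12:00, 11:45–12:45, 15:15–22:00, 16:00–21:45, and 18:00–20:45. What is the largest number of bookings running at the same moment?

At 11:45, 3 of the intervals are simultaneously active.
No point has more.

3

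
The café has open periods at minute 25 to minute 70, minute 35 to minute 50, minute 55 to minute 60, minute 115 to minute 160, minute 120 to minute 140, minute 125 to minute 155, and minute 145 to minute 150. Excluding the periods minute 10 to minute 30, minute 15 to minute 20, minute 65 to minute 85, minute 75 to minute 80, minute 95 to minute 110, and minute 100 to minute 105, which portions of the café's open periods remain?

A, merged: minute 25 to minute 70, minute 115 to minute 160.
B, merged: minute 10 to minute 30, minute 65 to minute 85, minute 95 to minute 110.
minute 25 to minute 70 \ B = minute 30 to minute 65.
minute 115 to minute 160: nothing removed.

minute 30 to minute 65, minute 115 to minute 160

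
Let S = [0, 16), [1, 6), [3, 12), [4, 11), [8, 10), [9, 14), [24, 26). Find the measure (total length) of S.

Merged: [0, 16), [24, 26).
Lengths: 16 + 2 = 18.

18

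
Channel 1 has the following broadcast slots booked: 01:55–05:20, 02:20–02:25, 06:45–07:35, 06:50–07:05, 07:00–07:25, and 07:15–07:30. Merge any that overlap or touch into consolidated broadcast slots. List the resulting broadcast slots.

01:55-05:20, 06:45-07:35

02:20-02:25 overlaps/touches 01:55-05:20 → extend to 01:55-05:20.
06:45-07:35 is disjoint → start new block.
06:50-07:05 overlaps/touches 06:45-07:35 → extend to 06:45-07:35.
07:00-07:25 overlaps/touches 06:45-07:35 → extend to 06:45-07:35.
07:15-07:30 overlaps/touches 06:45-07:35 → extend to 06:45-07:35.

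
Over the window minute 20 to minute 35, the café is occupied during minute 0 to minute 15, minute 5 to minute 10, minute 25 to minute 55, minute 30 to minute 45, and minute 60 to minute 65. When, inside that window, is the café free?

minute 20 to minute 25

The merged coverage is minute 0 to minute 15, minute 25 to minute 55, minute 60 to minute 65.
Uncovered inside minute 20 to minute 35: minute 20 to minute 25.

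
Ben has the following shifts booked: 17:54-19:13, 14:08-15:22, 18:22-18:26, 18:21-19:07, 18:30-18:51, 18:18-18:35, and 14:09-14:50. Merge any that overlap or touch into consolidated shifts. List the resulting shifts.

14:08–15:22, 17:54–19:13

Sort by start: 14:08–15:22, 14:09–14:50, 17:54–19:13, 18:18–18:35, 18:21–19:07, 18:22–18:26, 18:30–18:51.
14:09–14:50 overlaps/touches 14:08–15:22 → extend to 14:08–15:22.
17:54–19:13 is disjoint → start new block.
18:18–18:35 overlaps/touches 17:54–19:13 → extend to 17:54–19:13.
18:21–19:07 overlaps/touches 17:54–19:13 → extend to 17:54–19:13.
18:22–18:26 overlaps/touches 17:54–19:13 → extend to 17:54–19:13.
18:30–18:51 overlaps/touches 17:54–19:13 → extend to 17:54–19:13.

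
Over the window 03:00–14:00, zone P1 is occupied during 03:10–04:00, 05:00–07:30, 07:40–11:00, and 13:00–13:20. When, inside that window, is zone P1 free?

03:00-03:10, 04:00-05:00, 07:30-07:40, 11:00-13:00, 13:20-14:00

Covered (merged): 03:10-04:00, 05:00-07:30, 07:40-11:00, 13:00-13:20.
Uncovered inside 03:00-14:00: 03:00-03:10, 04:00-05:00, 07:30-07:40, 11:00-13:00, 13:20-14:00.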